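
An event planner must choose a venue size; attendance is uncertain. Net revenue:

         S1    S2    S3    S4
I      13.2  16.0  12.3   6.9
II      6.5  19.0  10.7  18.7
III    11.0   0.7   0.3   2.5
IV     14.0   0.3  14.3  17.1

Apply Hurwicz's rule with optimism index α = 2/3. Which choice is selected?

II

I: 2/3·16.0 + 1/3·6.9 = 389/30
II: 2/3·19.0 + 1/3·6.5 = 89/6
III: 2/3·11.0 + 1/3·0.3 = 223/30
IV: 2/3·17.1 + 1/3·0.3 = 11.5
Highest Hurwicz score = 89/6 → II.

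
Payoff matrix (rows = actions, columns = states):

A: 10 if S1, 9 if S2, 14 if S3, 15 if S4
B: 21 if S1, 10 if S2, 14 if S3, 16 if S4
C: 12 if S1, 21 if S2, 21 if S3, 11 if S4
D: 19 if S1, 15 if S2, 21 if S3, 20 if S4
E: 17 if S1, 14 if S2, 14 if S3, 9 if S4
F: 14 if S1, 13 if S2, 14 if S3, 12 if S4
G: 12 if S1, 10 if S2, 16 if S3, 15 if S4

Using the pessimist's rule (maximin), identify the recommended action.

D

Row minima: A=9, B=10, C=11, D=15, E=9, F=12, G=10
Best worst-case = 15 → D.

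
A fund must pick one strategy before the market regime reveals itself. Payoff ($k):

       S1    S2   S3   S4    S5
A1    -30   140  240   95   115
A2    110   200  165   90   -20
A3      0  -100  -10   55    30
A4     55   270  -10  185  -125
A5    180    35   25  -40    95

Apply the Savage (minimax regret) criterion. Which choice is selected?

Column bests: S1=180, S2=270, S3=240, S4=185, S5=115.
A1 regrets: 210, 130, 0, 90, 0 → max 210
A2 regrets: 70, 70, 75, 95, 135 → max 135
A3 regrets: 180, 370, 250, 130, 85 → max 370
A4 regrets: 125, 0, 250, 0, 240 → max 250
A5 regrets: 0, 235, 215, 225, 20 → max 235
Smallest max regret = 135 → A2.

A2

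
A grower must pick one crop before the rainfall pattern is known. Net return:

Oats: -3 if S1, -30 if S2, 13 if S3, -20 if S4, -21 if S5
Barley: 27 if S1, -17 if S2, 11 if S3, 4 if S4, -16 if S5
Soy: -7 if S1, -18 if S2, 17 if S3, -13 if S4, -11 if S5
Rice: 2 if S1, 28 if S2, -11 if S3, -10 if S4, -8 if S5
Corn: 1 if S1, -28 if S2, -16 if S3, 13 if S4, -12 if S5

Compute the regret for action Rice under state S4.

23

Best payoff under S4 is 13.
Regret = 13 − (-10) = 23.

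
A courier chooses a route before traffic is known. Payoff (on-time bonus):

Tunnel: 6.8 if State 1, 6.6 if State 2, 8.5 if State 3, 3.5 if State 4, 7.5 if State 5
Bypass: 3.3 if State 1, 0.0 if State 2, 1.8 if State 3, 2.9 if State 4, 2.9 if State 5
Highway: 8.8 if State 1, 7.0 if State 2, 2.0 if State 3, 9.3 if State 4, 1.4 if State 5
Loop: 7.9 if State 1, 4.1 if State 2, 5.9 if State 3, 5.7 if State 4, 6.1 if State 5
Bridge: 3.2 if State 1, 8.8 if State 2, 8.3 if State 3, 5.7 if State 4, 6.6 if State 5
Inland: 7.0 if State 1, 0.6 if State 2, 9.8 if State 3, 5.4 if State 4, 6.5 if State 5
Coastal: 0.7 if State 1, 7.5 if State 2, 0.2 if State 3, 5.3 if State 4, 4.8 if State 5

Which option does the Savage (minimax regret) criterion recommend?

Column bests: State 1=8.8, State 2=8.8, State 3=9.8, State 4=9.3, State 5=7.5.
Tunnel regrets: 2.0, 2.2, 1.3, 5.8, 0.0 → max 5.8
Bypass regrets: 5.5, 8.8, 8.0, 6.4, 4.6 → max 8.8
Highway regrets: 0.0, 1.8, 7.8, 0.0, 6.1 → max 7.8
Loop regrets: 0.9, 4.7, 3.9, 3.6, 1.4 → max 4.7
Bridge regrets: 5.6, 0.0, 1.5, 3.6, 0.9 → max 5.6
Inland regrets: 1.8, 8.2, 0.0, 3.9, 1.0 → max 8.2
Coastal regrets: 8.1, 1.3, 9.6, 4.0, 2.7 → max 9.6
Smallest max regret = 4.7 → Loop.

Loop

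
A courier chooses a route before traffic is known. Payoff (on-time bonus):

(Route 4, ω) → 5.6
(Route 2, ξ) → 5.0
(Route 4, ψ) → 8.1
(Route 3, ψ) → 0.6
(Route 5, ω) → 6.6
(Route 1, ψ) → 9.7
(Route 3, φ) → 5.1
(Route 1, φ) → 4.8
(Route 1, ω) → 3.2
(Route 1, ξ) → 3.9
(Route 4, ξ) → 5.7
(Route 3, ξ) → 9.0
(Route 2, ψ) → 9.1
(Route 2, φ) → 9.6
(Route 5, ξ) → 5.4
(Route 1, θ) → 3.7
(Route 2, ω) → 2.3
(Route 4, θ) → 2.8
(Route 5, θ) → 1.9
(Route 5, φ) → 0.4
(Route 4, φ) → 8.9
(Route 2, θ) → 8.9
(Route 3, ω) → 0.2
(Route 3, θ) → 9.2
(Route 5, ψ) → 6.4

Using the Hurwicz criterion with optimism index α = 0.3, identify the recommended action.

Route 1

Route 1: 0.3·9.7 + 0.7·3.2 = 5.15
Route 2: 0.3·9.6 + 0.7·2.3 = 4.49
Route 3: 0.3·9.2 + 0.7·0.2 = 2.9
Route 4: 0.3·8.9 + 0.7·2.8 = 4.63
Route 5: 0.3·6.6 + 0.7·0.4 = 2.26
Highest Hurwicz score = 5.15 → Route 1.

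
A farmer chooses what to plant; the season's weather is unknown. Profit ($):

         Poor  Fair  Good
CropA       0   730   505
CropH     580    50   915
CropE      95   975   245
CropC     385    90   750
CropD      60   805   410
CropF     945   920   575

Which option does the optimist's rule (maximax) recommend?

CropE

Row maxima: CropA=730, CropH=915, CropE=975, CropC=750, CropD=805, CropF=945
Best best-case = 975 → CropE.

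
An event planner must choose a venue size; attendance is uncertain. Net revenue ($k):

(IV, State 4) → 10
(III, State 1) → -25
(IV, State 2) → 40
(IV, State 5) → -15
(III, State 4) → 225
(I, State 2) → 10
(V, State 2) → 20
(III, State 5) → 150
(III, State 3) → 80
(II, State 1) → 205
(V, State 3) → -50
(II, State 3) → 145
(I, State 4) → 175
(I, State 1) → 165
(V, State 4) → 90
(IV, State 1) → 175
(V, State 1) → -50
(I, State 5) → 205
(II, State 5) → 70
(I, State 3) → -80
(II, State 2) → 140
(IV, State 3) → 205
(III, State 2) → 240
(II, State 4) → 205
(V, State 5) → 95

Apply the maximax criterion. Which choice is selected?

III

Row maxima: I=205, II=205, III=240, IV=205, V=95
Best best-case = 240 → III.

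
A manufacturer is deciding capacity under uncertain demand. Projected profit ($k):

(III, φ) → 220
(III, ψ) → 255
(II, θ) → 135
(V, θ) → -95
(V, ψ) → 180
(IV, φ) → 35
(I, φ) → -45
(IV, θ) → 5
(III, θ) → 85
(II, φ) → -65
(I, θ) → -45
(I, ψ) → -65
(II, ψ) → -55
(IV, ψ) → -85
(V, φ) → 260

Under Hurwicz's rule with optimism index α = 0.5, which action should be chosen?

I: 0.5·(-45) + 0.5·(-65) = -55
II: 0.5·135 + 0.5·(-65) = 35
III: 0.5·255 + 0.5·85 = 170
IV: 0.5·35 + 0.5·(-85) = -25
V: 0.5·260 + 0.5·(-95) = 82.5
Highest Hurwicz score = 170 → III.

III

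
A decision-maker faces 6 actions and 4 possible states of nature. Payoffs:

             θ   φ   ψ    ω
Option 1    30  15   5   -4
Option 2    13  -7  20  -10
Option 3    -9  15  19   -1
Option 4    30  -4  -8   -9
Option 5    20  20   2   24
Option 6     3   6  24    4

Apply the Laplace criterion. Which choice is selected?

Option 5

Row averages: Option 1=11.5, Option 2=4, Option 3=6, Option 4=2.25, Option 5=16.5, Option 6=9.25
Highest average = 16.5 → Option 5.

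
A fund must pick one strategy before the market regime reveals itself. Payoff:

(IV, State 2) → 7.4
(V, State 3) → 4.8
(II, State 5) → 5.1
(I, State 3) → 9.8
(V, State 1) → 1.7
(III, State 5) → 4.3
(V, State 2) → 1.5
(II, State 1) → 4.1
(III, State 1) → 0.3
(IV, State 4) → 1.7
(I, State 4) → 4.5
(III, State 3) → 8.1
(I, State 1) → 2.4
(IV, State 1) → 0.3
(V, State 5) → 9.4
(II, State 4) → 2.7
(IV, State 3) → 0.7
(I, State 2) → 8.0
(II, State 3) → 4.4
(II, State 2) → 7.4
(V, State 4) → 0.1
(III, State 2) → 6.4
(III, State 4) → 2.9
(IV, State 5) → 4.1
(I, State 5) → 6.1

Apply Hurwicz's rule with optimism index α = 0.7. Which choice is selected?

I

I: 0.7·9.8 + 0.3·2.4 = 7.58
II: 0.7·7.4 + 0.3·2.7 = 5.99
III: 0.7·8.1 + 0.3·0.3 = 5.76
IV: 0.7·7.4 + 0.3·0.3 = 5.27
V: 0.7·9.4 + 0.3·0.1 = 6.61
Highest Hurwicz score = 7.58 → I.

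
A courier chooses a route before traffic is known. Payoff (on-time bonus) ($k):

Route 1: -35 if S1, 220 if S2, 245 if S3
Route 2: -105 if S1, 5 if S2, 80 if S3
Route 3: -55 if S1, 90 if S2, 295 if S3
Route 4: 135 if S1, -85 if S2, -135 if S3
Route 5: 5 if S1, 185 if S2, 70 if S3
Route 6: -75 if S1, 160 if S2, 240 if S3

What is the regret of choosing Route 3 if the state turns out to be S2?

Best payoff under S2 is 220.
Regret = 220 − 90 = 130.

130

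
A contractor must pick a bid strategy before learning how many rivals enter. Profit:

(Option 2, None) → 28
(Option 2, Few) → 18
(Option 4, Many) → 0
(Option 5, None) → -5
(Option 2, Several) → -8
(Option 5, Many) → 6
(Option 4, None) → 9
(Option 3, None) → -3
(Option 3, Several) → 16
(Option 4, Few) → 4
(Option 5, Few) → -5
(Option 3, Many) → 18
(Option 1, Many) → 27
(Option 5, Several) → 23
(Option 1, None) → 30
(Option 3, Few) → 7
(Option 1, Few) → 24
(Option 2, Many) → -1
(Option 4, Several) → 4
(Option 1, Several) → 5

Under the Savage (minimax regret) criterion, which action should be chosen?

Column bests: None=30, Few=24, Several=23, Many=27.
Option 1 regrets: 0, 0, 18, 0 → max 18
Option 2 regrets: 2, 6, 31, 28 → max 31
Option 3 regrets: 33, 17, 7, 9 → max 33
Option 4 regrets: 21, 20, 19, 27 → max 27
Option 5 regrets: 35, 29, 0, 21 → max 35
Smallest max regret = 18 → Option 1.

Option 1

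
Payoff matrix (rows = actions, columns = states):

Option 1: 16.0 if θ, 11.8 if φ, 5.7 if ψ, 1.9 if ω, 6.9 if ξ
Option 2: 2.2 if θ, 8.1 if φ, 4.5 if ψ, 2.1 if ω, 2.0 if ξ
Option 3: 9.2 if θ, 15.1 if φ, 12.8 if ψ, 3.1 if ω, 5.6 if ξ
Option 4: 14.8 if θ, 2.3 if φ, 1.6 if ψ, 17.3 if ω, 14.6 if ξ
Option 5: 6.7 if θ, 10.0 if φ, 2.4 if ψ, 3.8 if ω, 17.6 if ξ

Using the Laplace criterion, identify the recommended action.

Row averages: Option 1=8.46, Option 2=3.78, Option 3=9.16, Option 4=10.12, Option 5=8.1
Highest average = 10.12 → Option 4.

Option 4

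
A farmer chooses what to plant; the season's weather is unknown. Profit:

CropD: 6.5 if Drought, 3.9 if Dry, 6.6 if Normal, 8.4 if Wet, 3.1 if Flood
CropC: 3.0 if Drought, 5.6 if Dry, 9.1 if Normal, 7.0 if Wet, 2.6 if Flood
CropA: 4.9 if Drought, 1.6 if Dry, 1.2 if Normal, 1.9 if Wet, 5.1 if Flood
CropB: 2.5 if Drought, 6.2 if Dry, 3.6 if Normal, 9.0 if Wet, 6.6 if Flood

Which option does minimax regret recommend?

Column bests: Drought=6.5, Dry=6.2, Normal=9.1, Wet=9.0, Flood=6.6.
CropD regrets: 0.0, 2.3, 2.5, 0.6, 3.5 → max 3.5
CropC regrets: 3.5, 0.6, 0.0, 2.0, 4.0 → max 4.0
CropA regrets: 1.6, 4.6, 7.9, 7.1, 1.5 → max 7.9
CropB regrets: 4.0, 0.0, 5.5, 0.0, 0.0 → max 5.5
Smallest max regret = 3.5 → CropD.

CropD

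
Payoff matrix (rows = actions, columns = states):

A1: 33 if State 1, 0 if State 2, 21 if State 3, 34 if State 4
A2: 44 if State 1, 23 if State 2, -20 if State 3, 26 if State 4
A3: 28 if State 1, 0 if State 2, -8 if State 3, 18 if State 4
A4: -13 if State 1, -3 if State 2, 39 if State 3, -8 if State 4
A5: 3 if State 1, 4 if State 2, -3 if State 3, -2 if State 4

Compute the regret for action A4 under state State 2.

Best payoff under State 2 is 23.
Regret = 23 − (-3) = 26.

26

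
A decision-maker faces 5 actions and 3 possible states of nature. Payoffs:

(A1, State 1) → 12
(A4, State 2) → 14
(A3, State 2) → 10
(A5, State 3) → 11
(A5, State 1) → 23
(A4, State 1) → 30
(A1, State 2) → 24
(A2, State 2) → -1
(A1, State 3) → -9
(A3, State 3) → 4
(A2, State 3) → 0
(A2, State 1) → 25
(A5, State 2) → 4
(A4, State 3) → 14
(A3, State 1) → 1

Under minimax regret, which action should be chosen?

Column bests: State 1=30, State 2=24, State 3=14.
A1 regrets: 18, 0, 23 → max 23
A2 regrets: 5, 25, 14 → max 25
A3 regrets: 29, 14, 10 → max 29
A4 regrets: 0, 10, 0 → max 10
A5 regrets: 7, 20, 3 → max 20
Smallest max regret = 10 → A4.

A4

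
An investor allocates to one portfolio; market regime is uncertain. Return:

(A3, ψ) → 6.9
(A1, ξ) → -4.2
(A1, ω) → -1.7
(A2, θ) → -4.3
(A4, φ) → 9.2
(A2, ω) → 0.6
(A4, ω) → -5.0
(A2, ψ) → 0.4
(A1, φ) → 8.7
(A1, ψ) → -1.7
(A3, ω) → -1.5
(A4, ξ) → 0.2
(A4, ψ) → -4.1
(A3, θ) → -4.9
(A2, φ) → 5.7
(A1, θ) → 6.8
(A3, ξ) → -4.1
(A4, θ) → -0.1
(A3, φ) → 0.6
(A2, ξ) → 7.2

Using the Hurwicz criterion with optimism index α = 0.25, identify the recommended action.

A1

A1: 0.25·8.7 + 0.75·(-4.2) = -0.975
A2: 0.25·7.2 + 0.75·(-4.3) = -1.425
A3: 0.25·6.9 + 0.75·(-4.9) = -1.95
A4: 0.25·9.2 + 0.75·(-5.0) = -1.45
Highest Hurwicz score = -0.975 → A1.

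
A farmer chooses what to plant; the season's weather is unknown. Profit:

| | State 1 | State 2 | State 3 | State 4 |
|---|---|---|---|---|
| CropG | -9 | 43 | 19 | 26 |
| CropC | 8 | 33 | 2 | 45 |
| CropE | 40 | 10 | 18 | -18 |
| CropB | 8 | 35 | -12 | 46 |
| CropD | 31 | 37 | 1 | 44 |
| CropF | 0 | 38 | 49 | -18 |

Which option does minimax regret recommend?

CropC

Column bests: State 1=40, State 2=43, State 3=49, State 4=46.
CropG regrets: 49, 0, 30, 20 → max 49
CropC regrets: 32, 10, 47, 1 → max 47
CropE regrets: 0, 33, 31, 64 → max 64
CropB regrets: 32, 8, 61, 0 → max 61
CropD regrets: 9, 6, 48, 2 → max 48
CropF regrets: 40, 5, 0, 64 → max 64
Smallest max regret = 47 → CropC.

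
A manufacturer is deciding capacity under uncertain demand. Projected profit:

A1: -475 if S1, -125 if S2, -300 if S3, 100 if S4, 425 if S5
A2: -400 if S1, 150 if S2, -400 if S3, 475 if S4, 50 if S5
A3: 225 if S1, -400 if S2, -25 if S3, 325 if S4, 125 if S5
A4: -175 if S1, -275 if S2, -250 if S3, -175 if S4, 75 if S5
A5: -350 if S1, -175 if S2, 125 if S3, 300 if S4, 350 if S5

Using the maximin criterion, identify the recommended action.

Row minima: A1=-475, A2=-400, A3=-400, A4=-275, A5=-350
Best worst-case = -275 → A4.

A4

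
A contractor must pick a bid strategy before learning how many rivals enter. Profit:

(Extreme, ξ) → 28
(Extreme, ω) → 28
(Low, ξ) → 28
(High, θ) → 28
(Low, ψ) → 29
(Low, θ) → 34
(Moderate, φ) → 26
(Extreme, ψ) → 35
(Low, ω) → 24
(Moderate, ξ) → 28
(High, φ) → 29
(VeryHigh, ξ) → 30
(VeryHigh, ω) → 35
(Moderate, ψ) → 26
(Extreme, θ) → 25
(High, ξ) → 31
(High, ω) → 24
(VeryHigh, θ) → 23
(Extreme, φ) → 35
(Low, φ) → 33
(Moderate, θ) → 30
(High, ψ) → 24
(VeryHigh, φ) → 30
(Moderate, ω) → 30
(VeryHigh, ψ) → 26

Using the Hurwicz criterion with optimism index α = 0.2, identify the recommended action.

Extreme

Low: 0.2·34 + 0.8·24 = 26
Moderate: 0.2·30 + 0.8·26 = 26.8
High: 0.2·31 + 0.8·24 = 25.4
VeryHigh: 0.2·35 + 0.8·23 = 25.4
Extreme: 0.2·35 + 0.8·25 = 27
Highest Hurwicz score = 27 → Extreme.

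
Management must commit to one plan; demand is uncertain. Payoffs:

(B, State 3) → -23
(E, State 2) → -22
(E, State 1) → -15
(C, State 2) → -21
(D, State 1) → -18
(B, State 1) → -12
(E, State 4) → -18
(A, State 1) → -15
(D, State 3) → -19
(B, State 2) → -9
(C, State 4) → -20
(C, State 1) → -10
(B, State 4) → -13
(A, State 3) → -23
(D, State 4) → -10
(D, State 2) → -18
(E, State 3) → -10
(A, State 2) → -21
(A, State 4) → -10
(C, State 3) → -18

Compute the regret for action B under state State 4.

3

Best payoff under State 4 is -10.
Regret = -10 − (-13) = 3.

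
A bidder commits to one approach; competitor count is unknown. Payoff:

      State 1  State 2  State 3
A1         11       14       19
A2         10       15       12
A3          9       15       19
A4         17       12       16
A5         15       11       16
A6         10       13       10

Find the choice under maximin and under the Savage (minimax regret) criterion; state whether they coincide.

Row minima: A1=11, A2=10, A3=9, A4=12, A5=11, A6=10
Best worst-case = 12 → A4.
Column bests: State 1=17, State 2=15, State 3=19.
A1 regrets: 6, 1, 0 → max 6
A2 regrets: 7, 0, 7 → max 7
A3 regrets: 8, 0, 0 → max 8
A4 regrets: 0, 3, 3 → max 3
A5 regrets: 2, 4, 3 → max 4
A6 regrets: 7, 2, 9 → max 9
Smallest max regret = 3 → A4.

maximin → A4; minimax regret → A4 (agree)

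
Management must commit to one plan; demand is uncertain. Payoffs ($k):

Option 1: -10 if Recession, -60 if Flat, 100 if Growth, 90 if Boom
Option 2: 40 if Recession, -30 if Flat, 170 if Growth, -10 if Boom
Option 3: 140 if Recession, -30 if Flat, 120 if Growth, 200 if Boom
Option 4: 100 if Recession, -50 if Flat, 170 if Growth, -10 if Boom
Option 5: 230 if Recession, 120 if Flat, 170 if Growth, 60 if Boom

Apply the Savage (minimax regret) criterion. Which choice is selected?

Column bests: Recession=230, Flat=120, Growth=170, Boom=200.
Option 1 regrets: 240, 180, 70, 110 → max 240
Option 2 regrets: 190, 150, 0, 210 → max 210
Option 3 regrets: 90, 150, 50, 0 → max 150
Option 4 regrets: 130, 170, 0, 210 → max 210
Option 5 regrets: 0, 0, 0, 140 → max 140
Smallest max regret = 140 → Option 5.

Option 5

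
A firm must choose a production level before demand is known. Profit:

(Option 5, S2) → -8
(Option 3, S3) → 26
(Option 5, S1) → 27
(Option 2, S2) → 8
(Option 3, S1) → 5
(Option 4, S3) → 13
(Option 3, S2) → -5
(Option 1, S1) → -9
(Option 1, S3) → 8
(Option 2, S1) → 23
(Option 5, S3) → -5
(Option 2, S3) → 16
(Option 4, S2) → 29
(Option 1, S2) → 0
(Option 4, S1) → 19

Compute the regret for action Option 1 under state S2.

Best payoff under S2 is 29.
Regret = 29 − 0 = 29.

29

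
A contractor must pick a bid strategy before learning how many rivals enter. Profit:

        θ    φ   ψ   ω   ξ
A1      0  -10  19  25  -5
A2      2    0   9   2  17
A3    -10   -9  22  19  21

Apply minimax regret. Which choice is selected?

Column bests: θ=2, φ=0, ψ=22, ω=25, ξ=21.
A1 regrets: 2, 10, 3, 0, 26 → max 26
A2 regrets: 0, 0, 13, 23, 4 → max 23
A3 regrets: 12, 9, 0, 6, 0 → max 12
Smallest max regret = 12 → A3.

A3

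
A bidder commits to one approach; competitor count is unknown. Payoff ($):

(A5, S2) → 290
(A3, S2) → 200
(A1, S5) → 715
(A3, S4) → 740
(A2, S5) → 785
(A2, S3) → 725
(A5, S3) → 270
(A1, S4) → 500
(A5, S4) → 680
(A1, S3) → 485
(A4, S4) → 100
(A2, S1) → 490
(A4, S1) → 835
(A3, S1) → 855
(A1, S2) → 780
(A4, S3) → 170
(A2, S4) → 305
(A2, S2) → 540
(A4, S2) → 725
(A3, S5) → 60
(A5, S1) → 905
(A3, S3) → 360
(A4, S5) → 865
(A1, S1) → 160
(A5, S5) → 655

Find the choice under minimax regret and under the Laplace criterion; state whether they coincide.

minimax regret → A2; laplace → A2 (agree)

Column bests: S1=905, S2=780, S3=725, S4=740, S5=865.
A1 regrets: 745, 0, 240, 240, 150 → max 745
A2 regrets: 415, 240, 0, 435, 80 → max 435
A3 regrets: 50, 580, 365, 0, 805 → max 805
A4 regrets: 70, 55, 555, 640, 0 → max 640
A5 regrets: 0, 490, 455, 60, 210 → max 490
Smallest max regret = 435 → A2.
Row averages: A1=528, A2=569, A3=443, A4=539, A5=560
Highest average = 569 → A2.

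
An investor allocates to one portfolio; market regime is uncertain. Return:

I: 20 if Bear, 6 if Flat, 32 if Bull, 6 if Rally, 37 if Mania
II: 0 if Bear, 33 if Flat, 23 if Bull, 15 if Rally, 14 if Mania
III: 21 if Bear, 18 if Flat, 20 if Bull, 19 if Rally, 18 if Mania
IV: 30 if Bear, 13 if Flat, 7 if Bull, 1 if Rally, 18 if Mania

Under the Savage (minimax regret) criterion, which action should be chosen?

Column bests: Bear=30, Flat=33, Bull=32, Rally=19, Mania=37.
I regrets: 10, 27, 0, 13, 0 → max 27
II regrets: 30, 0, 9, 4, 23 → max 30
III regrets: 9, 15, 12, 0, 19 → max 19
IV regrets: 0, 20, 25, 18, 19 → max 25
Smallest max regret = 19 → III.

III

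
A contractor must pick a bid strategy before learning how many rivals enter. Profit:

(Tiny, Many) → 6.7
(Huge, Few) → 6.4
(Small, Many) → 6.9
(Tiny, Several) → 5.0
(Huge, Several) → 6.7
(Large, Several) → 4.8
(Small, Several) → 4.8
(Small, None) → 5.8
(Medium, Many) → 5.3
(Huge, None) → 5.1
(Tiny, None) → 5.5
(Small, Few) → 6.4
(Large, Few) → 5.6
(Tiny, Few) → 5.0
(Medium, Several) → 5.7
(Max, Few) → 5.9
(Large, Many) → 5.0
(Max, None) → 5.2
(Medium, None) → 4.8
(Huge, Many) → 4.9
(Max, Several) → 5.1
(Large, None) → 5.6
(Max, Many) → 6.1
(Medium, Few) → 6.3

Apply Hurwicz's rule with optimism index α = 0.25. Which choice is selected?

Tiny

Tiny: 0.25·6.7 + 0.75·5.0 = 5.425
Small: 0.25·6.9 + 0.75·4.8 = 5.325
Medium: 0.25·6.3 + 0.75·4.8 = 5.175
Large: 0.25·5.6 + 0.75·4.8 = 5
Huge: 0.25·6.7 + 0.75·4.9 = 5.35
Max: 0.25·6.1 + 0.75·5.1 = 5.35
Highest Hurwicz score = 5.425 → Tiny.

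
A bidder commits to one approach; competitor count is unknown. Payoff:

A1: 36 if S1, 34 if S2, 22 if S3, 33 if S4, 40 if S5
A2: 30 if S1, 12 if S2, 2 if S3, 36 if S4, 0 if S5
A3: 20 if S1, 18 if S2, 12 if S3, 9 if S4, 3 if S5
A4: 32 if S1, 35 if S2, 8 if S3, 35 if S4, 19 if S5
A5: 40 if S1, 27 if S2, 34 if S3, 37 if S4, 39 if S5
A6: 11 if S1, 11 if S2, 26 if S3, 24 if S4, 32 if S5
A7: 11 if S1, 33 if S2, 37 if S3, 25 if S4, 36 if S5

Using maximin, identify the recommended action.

Row minima: A1=22, A2=0, A3=3, A4=8, A5=27, A6=11, A7=11
Best worst-case = 27 → A5.

A5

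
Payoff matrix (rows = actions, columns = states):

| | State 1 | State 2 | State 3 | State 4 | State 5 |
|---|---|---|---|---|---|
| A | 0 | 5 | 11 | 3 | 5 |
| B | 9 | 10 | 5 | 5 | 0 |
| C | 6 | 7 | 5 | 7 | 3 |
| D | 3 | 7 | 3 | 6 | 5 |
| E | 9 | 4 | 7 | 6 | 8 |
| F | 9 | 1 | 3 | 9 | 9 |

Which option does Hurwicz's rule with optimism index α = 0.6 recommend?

E

A: 0.6·11 + 0.4·0 = 6.6
B: 0.6·10 + 0.4·0 = 6
C: 0.6·7 + 0.4·3 = 5.4
D: 0.6·7 + 0.4·3 = 5.4
E: 0.6·9 + 0.4·4 = 7
F: 0.6·9 + 0.4·1 = 5.8
Highest Hurwicz score = 7 → E.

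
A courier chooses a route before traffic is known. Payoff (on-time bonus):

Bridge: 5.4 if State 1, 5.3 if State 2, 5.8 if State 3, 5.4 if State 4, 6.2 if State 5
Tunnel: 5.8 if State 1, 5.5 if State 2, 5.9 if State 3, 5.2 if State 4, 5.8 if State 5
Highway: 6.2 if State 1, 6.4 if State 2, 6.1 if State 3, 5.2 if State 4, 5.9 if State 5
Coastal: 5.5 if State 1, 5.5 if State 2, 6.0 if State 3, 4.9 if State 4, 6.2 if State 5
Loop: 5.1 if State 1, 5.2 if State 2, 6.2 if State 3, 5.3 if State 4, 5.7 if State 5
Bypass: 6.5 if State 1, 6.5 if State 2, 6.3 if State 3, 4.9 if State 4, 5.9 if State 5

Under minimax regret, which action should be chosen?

Column bests: State 1=6.5, State 2=6.5, State 3=6.3, State 4=5.4, State 5=6.2.
Bridge regrets: 1.1, 1.2, 0.5, 0.0, 0.0 → max 1.2
Tunnel regrets: 0.7, 1.0, 0.4, 0.2, 0.4 → max 1.0
Highway regrets: 0.3, 0.1, 0.2, 0.2, 0.3 → max 0.3
Coastal regrets: 1.0, 1.0, 0.3, 0.5, 0.0 → max 1.0
Loop regrets: 1.4, 1.3, 0.1, 0.1, 0.5 → max 1.4
Bypass regrets: 0.0, 0.0, 0.0, 0.5, 0.3 → max 0.5
Smallest max regret = 0.3 → Highway.

Highway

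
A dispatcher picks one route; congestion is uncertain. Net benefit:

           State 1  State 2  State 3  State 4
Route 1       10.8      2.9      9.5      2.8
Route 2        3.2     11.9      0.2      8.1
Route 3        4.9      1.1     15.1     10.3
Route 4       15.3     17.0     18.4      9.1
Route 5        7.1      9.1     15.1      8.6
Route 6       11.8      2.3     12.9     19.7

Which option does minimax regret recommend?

Route 4

Column bests: State 1=15.3, State 2=17.0, State 3=18.4, State 4=19.7.
Route 1 regrets: 4.5, 14.1, 8.9, 16.9 → max 16.9
Route 2 regrets: 12.1, 5.1, 18.2, 11.6 → max 18.2
Route 3 regrets: 10.4, 15.9, 3.3, 9.4 → max 15.9
Route 4 regrets: 0.0, 0.0, 0.0, 10.6 → max 10.6
Route 5 regrets: 8.2, 7.9, 3.3, 11.1 → max 11.1
Route 6 regrets: 3.5, 14.7, 5.5, 0.0 → max 14.7
Smallest max regret = 10.6 → Route 4.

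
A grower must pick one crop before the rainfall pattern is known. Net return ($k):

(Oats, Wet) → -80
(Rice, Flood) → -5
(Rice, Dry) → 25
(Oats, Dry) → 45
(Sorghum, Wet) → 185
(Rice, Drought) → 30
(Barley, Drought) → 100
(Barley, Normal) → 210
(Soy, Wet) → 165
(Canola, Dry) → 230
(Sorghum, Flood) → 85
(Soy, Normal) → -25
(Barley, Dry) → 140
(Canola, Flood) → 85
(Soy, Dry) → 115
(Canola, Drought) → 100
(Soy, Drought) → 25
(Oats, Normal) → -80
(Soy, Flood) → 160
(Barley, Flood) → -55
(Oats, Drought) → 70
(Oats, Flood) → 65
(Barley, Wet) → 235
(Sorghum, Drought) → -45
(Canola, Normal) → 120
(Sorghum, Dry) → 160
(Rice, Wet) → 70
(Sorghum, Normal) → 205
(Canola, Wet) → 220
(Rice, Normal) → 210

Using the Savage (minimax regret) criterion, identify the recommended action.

Column bests: Drought=100, Dry=230, Normal=210, Wet=235, Flood=160.
Sorghum regrets: 145, 70, 5, 50, 75 → max 145
Rice regrets: 70, 205, 0, 165, 165 → max 205
Oats regrets: 30, 185, 290, 315, 95 → max 315
Soy regrets: 75, 115, 235, 70, 0 → max 235
Barley regrets: 0, 90, 0, 0, 215 → max 215
Canola regrets: 0, 0, 90, 15, 75 → max 90
Smallest max regret = 90 → Canola.

Canola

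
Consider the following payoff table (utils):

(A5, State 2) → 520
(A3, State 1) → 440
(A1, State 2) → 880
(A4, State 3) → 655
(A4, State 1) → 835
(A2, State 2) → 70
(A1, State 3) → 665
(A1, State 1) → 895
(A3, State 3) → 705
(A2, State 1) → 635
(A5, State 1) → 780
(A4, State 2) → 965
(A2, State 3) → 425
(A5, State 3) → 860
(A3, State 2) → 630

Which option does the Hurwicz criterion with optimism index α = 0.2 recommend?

A4

A1: 0.2·895 + 0.8·665 = 711
A2: 0.2·635 + 0.8·70 = 183
A3: 0.2·705 + 0.8·440 = 493
A4: 0.2·965 + 0.8·655 = 717
A5: 0.2·860 + 0.8·520 = 588
Highest Hurwicz score = 717 → A4.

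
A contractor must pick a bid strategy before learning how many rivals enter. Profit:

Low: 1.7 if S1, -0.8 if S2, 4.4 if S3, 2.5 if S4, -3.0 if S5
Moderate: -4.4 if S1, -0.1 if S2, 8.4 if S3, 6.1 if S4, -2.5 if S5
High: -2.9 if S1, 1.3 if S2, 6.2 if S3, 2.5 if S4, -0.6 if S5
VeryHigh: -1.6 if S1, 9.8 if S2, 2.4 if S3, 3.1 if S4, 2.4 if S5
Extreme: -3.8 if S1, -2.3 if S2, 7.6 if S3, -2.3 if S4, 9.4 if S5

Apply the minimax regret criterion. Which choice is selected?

VeryHigh

Column bests: S1=1.7, S2=9.8, S3=8.4, S4=6.1, S5=9.4.
Low regrets: 0.0, 10.6, 4.0, 3.6, 12.4 → max 12.4
Moderate regrets: 6.1, 9.9, 0.0, 0.0, 11.9 → max 11.9
High regrets: 4.6, 8.5, 2.2, 3.6, 10.0 → max 10.0
VeryHigh regrets: 3.3, 0.0, 6.0, 3.0, 7.0 → max 7.0
Extreme regrets: 5.5, 12.1, 0.8, 8.4, 0.0 → max 12.1
Smallest max regret = 7.0 → VeryHigh.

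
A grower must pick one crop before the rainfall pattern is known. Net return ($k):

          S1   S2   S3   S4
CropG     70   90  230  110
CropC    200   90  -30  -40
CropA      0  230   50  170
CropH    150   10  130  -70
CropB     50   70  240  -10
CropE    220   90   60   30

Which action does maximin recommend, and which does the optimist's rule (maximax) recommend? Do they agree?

Row minima: CropG=70, CropC=-40, CropA=0, CropH=-70, CropB=-10, CropE=30
Best worst-case = 70 → CropG.
Row maxima: CropG=230, CropC=200, CropA=230, CropH=150, CropB=240, CropE=220
Best best-case = 240 → CropB.

maximin → CropG; maximax → CropB (disagree)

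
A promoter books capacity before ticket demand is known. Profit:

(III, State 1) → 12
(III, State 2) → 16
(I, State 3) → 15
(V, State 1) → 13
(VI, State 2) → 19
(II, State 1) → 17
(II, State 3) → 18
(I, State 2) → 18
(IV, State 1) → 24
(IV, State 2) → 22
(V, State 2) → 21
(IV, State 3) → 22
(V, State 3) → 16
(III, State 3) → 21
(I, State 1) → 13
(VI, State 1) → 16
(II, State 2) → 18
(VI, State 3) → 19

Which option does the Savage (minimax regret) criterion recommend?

IV

Column bests: State 1=24, State 2=22, State 3=22.
I regrets: 11, 4, 7 → max 11
II regrets: 7, 4, 4 → max 7
III regrets: 12, 6, 1 → max 12
IV regrets: 0, 0, 0 → max 0
V regrets: 11, 1, 6 → max 11
VI regrets: 8, 3, 3 → max 8
Smallest max regret = 0 → IV.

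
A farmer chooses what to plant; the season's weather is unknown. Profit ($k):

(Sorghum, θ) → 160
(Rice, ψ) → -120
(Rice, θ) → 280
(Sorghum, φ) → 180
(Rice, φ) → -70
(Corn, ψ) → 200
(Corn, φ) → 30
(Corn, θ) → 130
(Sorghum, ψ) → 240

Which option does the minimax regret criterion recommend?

Column bests: θ=280, φ=180, ψ=240.
Corn regrets: 150, 150, 40 → max 150
Rice regrets: 0, 250, 360 → max 360
Sorghum regrets: 120, 0, 0 → max 120
Smallest max regret = 120 → Sorghum.

Sorghum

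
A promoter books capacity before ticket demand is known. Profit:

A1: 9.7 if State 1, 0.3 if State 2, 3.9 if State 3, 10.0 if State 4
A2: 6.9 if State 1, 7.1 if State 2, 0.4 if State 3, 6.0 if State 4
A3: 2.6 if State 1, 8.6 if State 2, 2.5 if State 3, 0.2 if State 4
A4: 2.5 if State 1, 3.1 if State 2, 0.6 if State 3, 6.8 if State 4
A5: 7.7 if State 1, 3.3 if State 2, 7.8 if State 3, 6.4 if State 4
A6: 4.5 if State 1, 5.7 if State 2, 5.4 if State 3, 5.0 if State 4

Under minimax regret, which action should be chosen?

A6

Column bests: State 1=9.7, State 2=8.6, State 3=7.8, State 4=10.0.
A1 regrets: 0.0, 8.3, 3.9, 0.0 → max 8.3
A2 regrets: 2.8, 1.5, 7.4, 4.0 → max 7.4
A3 regrets: 7.1, 0.0, 5.3, 9.8 → max 9.8
A4 regrets: 7.2, 5.5, 7.2, 3.2 → max 7.2
A5 regrets: 2.0, 5.3, 0.0, 3.6 → max 5.3
A6 regrets: 5.2, 2.9, 2.4, 5.0 → max 5.2
Smallest max regret = 5.2 → A6.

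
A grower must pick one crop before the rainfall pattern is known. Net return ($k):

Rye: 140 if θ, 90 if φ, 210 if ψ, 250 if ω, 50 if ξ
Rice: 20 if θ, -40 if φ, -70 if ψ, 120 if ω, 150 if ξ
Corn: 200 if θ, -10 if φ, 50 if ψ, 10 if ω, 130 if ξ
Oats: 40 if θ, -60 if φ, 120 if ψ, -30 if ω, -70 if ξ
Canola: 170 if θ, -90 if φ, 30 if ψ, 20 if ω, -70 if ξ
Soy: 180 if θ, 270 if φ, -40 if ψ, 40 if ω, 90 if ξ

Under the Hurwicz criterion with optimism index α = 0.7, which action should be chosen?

Rye

Rye: 0.7·250 + 0.3·50 = 190
Rice: 0.7·150 + 0.3·(-70) = 84
Corn: 0.7·200 + 0.3·(-10) = 137
Oats: 0.7·120 + 0.3·(-70) = 63
Canola: 0.7·170 + 0.3·(-90) = 92
Soy: 0.7·270 + 0.3·(-40) = 177
Highest Hurwicz score = 190 → Rye.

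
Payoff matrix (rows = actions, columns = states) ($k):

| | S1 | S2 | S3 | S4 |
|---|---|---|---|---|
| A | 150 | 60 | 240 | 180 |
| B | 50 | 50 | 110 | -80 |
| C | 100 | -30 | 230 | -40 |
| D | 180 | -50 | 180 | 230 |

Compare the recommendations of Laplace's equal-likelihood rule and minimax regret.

laplace → A; minimax regret → A (agree)

Row averages: A=157.5, B=32.5, C=65, D=135
Highest average = 157.5 → A.
Column bests: S1=180, S2=60, S3=240, S4=230.
A regrets: 30, 0, 0, 50 → max 50
B regrets: 130, 10, 130, 310 → max 310
C regrets: 80, 90, 10, 270 → max 270
D regrets: 0, 110, 60, 0 → max 110
Smallest max regret = 50 → A.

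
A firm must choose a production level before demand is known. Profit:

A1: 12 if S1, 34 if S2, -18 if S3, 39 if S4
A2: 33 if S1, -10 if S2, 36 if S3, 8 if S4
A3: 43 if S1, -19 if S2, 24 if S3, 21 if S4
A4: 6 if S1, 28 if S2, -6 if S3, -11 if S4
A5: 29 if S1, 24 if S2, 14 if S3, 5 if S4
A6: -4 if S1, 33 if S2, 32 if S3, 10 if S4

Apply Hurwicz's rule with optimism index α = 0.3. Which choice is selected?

A1: 0.3·39 + 0.7·(-18) = -0.9
A2: 0.3·36 + 0.7·(-10) = 3.8
A3: 0.3·43 + 0.7·(-19) = -0.4
A4: 0.3·28 + 0.7·(-11) = 0.7
A5: 0.3·29 + 0.7·5 = 12.2
A6: 0.3·33 + 0.7·(-4) = 7.1
Highest Hurwicz score = 12.2 → A5.

A5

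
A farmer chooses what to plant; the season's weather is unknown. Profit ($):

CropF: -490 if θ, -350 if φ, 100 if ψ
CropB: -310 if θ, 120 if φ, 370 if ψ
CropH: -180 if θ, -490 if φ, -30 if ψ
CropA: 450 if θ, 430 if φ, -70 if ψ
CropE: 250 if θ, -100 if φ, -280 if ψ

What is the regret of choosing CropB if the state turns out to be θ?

760

Best payoff under θ is 450.
Regret = 450 − (-310) = 760.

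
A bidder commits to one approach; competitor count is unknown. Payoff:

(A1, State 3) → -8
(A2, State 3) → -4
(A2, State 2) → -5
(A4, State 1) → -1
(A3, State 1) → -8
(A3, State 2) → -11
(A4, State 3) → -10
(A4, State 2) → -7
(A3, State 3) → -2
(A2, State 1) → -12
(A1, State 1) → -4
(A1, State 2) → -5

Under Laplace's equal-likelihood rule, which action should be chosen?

A1

Row averages: A1=-17/3, A2=-7, A3=-7, A4=-6
Highest average = -17/3 → A1.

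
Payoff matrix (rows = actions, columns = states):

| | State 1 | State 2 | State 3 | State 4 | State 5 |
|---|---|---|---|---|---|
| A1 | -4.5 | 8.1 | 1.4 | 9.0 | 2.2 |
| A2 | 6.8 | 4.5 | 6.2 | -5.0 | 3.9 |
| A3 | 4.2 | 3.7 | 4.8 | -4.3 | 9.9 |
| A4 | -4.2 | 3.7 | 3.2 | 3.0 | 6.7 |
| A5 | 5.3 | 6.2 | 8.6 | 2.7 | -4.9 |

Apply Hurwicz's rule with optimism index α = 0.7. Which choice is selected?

A1: 0.7·9.0 + 0.3·(-4.5) = 4.95
A2: 0.7·6.8 + 0.3·(-5.0) = 3.26
A3: 0.7·9.9 + 0.3·(-4.3) = 5.64
A4: 0.7·6.7 + 0.3·(-4.2) = 3.43
A5: 0.7·8.6 + 0.3·(-4.9) = 4.55
Highest Hurwicz score = 5.64 → A3.

A3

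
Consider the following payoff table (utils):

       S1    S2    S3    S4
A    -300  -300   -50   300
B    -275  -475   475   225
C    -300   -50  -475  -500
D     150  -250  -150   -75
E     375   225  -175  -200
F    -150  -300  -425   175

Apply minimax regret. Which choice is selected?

Column bests: S1=375, S2=225, S3=475, S4=300.
A regrets: 675, 525, 525, 0 → max 675
B regrets: 650, 700, 0, 75 → max 700
C regrets: 675, 275, 950, 800 → max 950
D regrets: 225, 475, 625, 375 → max 625
E regrets: 0, 0, 650, 500 → max 650
F regrets: 525, 525, 900, 125 → max 900
Smallest max regret = 625 → D.

D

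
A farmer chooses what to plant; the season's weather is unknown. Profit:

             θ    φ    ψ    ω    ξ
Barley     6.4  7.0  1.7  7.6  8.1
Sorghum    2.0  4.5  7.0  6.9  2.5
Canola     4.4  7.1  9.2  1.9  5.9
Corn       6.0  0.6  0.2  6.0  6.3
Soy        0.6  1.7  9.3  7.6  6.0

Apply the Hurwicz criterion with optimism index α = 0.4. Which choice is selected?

Canola

Barley: 0.4·8.1 + 0.6·1.7 = 4.26
Sorghum: 0.4·7.0 + 0.6·2.0 = 4
Canola: 0.4·9.2 + 0.6·1.9 = 4.82
Corn: 0.4·6.3 + 0.6·0.2 = 2.64
Soy: 0.4·9.3 + 0.6·0.6 = 4.08
Highest Hurwicz score = 4.82 → Canola.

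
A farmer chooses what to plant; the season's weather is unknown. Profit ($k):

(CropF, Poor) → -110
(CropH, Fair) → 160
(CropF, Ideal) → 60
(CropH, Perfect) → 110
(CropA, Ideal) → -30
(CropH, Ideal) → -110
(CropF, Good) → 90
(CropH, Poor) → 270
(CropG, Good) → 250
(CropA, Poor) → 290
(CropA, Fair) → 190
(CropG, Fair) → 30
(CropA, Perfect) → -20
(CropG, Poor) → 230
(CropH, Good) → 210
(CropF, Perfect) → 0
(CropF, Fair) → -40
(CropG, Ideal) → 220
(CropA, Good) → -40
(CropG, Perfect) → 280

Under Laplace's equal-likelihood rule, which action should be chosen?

CropG

Row averages: CropA=78, CropG=202, CropH=128, CropF=0
Highest average = 202 → CropG.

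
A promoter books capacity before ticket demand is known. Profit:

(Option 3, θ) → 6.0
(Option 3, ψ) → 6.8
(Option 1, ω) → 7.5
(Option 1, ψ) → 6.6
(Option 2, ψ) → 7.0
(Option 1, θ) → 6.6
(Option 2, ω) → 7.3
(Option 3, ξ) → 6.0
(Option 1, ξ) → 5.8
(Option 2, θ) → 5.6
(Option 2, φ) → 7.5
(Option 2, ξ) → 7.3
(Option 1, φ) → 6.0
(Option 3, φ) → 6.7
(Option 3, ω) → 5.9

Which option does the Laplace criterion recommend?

Row averages: Option 1=6.5, Option 2=6.94, Option 3=6.28
Highest average = 6.94 → Option 2.

Option 2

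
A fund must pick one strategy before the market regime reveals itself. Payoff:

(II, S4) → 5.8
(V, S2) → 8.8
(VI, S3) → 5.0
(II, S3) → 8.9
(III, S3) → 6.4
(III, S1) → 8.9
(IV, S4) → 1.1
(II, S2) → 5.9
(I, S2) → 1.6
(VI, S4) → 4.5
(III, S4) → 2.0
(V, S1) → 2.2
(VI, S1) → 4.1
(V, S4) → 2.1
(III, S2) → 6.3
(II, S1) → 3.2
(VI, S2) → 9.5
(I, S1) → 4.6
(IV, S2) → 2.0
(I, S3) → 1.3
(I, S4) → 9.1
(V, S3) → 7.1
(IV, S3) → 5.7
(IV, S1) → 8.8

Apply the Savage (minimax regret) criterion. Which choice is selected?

VI

Column bests: S1=8.9, S2=9.5, S3=8.9, S4=9.1.
I regrets: 4.3, 7.9, 7.6, 0.0 → max 7.9
II regrets: 5.7, 3.6, 0.0, 3.3 → max 5.7
III regrets: 0.0, 3.2, 2.5, 7.1 → max 7.1
IV regrets: 0.1, 7.5, 3.2, 8.0 → max 8.0
V regrets: 6.7, 0.7, 1.8, 7.0 → max 7.0
VI regrets: 4.8, 0.0, 3.9, 4.6 → max 4.8
Smallest max regret = 4.8 → VI.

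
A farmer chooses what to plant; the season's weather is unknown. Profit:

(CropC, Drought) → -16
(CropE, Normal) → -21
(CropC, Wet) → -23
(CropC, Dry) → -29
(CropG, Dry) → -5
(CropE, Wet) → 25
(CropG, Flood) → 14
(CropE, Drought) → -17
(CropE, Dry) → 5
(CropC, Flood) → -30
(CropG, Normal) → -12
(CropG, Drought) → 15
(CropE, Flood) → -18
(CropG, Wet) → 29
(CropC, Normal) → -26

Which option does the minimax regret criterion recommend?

CropG

Column bests: Drought=15, Dry=5, Normal=-12, Wet=29, Flood=14.
CropC regrets: 31, 34, 14, 52, 44 → max 52
CropE regrets: 32, 0, 9, 4, 32 → max 32
CropG regrets: 0, 10, 0, 0, 0 → max 10
Smallest max regret = 10 → CropG.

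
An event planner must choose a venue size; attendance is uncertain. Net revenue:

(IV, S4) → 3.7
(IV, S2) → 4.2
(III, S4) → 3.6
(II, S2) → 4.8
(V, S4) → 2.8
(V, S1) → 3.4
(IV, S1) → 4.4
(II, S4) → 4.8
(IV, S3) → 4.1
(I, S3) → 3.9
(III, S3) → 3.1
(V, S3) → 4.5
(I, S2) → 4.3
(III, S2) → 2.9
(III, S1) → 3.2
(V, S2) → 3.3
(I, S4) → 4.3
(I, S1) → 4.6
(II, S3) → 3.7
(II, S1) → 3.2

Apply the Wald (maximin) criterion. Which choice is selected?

I

Row minima: I=3.9, II=3.2, III=2.9, IV=3.7, V=2.8
Best worst-case = 3.9 → I.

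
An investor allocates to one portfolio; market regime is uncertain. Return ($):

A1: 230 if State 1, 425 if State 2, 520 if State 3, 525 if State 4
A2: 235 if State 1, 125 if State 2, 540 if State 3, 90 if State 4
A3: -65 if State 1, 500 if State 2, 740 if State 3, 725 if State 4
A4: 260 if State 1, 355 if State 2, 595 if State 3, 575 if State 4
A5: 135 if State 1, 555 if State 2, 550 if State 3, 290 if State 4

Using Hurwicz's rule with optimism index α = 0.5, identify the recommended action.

A4

A1: 0.5·525 + 0.5·230 = 377.5
A2: 0.5·540 + 0.5·90 = 315
A3: 0.5·740 + 0.5·(-65) = 337.5
A4: 0.5·595 + 0.5·260 = 427.5
A5: 0.5·555 + 0.5·135 = 345
Highest Hurwicz score = 427.5 → A4.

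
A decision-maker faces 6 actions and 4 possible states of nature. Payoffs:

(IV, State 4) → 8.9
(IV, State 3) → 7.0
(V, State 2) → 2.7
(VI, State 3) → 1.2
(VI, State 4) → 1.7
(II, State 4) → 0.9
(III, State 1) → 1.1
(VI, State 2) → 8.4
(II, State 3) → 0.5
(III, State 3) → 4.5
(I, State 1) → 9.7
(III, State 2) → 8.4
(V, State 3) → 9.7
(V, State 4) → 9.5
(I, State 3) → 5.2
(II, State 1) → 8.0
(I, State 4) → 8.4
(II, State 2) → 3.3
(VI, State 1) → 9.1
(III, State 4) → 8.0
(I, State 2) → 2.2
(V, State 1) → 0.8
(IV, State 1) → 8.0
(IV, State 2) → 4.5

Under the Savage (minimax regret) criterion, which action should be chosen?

Column bests: State 1=9.7, State 2=8.4, State 3=9.7, State 4=9.5.
I regrets: 0.0, 6.2, 4.5, 1.1 → max 6.2
II regrets: 1.7, 5.1, 9.2, 8.6 → max 9.2
III regrets: 8.6, 0.0, 5.2, 1.5 → max 8.6
IV regrets: 1.7, 3.9, 2.7, 0.6 → max 3.9
V regrets: 8.9, 5.7, 0.0, 0.0 → max 8.9
VI regrets: 0.6, 0.0, 8.5, 7.8 → max 8.5
Smallest max regret = 3.9 → IV.

IV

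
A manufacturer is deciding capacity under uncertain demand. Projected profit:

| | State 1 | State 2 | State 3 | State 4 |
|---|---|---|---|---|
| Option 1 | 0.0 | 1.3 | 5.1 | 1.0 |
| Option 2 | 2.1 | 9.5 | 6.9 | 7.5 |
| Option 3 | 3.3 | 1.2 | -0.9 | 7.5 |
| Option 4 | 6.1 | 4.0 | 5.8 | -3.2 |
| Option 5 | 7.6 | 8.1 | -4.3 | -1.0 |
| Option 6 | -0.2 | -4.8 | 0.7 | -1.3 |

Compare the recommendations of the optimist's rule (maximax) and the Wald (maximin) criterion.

Row maxima: Option 1=5.1, Option 2=9.5, Option 3=7.5, Option 4=6.1, Option 5=8.1, Option 6=0.7
Best best-case = 9.5 → Option 2.
Row minima: Option 1=0.0, Option 2=2.1, Option 3=-0.9, Option 4=-3.2, Option 5=-4.3, Option 6=-4.8
Best worst-case = 2.1 → Option 2.

maximax → Option 2; maximin → Option 2 (agree)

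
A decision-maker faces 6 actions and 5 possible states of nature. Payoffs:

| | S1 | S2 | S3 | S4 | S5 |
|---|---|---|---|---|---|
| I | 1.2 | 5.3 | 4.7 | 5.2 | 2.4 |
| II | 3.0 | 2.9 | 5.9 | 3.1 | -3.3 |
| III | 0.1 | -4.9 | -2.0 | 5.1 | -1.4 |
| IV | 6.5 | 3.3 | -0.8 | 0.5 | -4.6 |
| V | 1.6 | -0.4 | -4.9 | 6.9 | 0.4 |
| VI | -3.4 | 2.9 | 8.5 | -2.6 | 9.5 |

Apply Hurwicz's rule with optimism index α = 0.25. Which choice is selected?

I

I: 0.25·5.3 + 0.75·1.2 = 2.225
II: 0.25·5.9 + 0.75·(-3.3) = -1
III: 0.25·5.1 + 0.75·(-4.9) = -2.4
IV: 0.25·6.5 + 0.75·(-4.6) = -1.825
V: 0.25·6.9 + 0.75·(-4.9) = -1.95
VI: 0.25·9.5 + 0.75·(-3.4) = -0.175
Highest Hurwicz score = 2.225 → I.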